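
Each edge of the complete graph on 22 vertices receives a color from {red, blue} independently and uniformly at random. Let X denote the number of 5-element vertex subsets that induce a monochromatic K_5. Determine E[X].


Let X = Σ_S X_S over the C(22, 5) = 26334 subsets S of size 5, where X_S = 1 if the K_5 on S is monochromatic.
For a fixed S, the K_5 on S has C(5, 2) = 10 edges. P[all 10 edges red] = (1/2)^10, and likewise for blue, so P[monochromatic] = 2·(1/2)^10 = 2^{1 − 10} = 1/512.
By linearity of expectation: E[X] = C(22, 5) · 2^{1 − 10} = 26334 · 1/512 = 13167/256.
Numerically: E[X] ≈ 51.43359.

E[X] = C(22,5)·2^(1−C(5,2)) = 13167/256 ≈ 51.43359.


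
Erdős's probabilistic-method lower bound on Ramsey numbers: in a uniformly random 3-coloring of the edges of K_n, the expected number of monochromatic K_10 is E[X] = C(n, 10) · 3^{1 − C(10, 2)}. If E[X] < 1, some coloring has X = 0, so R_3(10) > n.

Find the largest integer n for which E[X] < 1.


We need C(n, 10) · 3^{1 − 45} < 1, i.e. C(n, 10) < 3^{45 − 1} = 984770902183611232881.
Check values of n near the boundary:
  n = 568: C(568, 10) = 889446337783744949208; 889446337783744949208 < 984770902183611232881? YES
  n = 569: C(569, 10) = 905357721286137524328; 905357721286137524328 < 984770902183611232881? YES
  n = 570: C(570, 10) = 921524823451961408691; 921524823451961408691 < 984770902183611232881? YES
  n = 571: C(571, 10) = 937951290893172842001; 937951290893172842001 < 984770902183611232881? YES
  n = 572: C(572, 10) = 954640815642161682606; 954640815642161682606 < 984770902183611232881? YES
  n = 573: C(573, 10) = 971597135635805762226; 971597135635805762226 < 984770902183611232881? YES
  n = 574: C(574, 10) = 988824035203816502691; 988824035203816502691 < 984770902183611232881? NO
  n = 575: C(575, 10) = 1006325345561406175305; 1006325345561406175305 < 984770902183611232881? NO
  n = 576: C(576, 10) = 1024104945306307344480; 1024104945306307344480 < 984770902183611232881? NO
The largest n with C(n, 10) < 984770902183611232881 is n = 573 (where E[X] = 35985079097622435638/36472996377170786403 ≈ 0.9866225). Hence R_3(10) > 573, i.e. R_3(10) ≥ 574.

Largest n = 573; hence R_3(10) > 573.


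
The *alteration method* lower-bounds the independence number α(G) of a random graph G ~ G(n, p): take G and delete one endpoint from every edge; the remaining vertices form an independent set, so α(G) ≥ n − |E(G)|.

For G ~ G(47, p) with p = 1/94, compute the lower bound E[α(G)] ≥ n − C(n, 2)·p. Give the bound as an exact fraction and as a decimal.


E[|E(G)|] = C(47, 2)·p = 1081 · (1/94) = 23/2.
E[α(G)] ≥ n − E[|E(G)|] = 47 − 23/2 = 71/2.
Numerically: ≈ 35.5000.
(This is only a lower bound; the true E[α(G)] may be larger.)

E[α(G)] ≥ 71/2 ≈ 35.5000.


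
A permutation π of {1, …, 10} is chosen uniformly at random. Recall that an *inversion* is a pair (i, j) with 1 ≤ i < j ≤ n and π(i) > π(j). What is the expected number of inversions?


Write X = Σ X_I over the C(10, 2) = 45 pairs i < j, with X_I the indicator of one inversion.
There are 45 indicators.
For each fixed pair i < j, the values π(i) and π(j) are two distinct elements of {1, …, 10} in uniformly random order; by symmetry P[π(i) > π(j)] = 1/2.
By linearity: E[X] = 45 · (1/2) = C(10, 2) · (1/2) = 45/2 = 45/2 ≈ 22.5000.

E[X] = 45/2 = 22.5000.


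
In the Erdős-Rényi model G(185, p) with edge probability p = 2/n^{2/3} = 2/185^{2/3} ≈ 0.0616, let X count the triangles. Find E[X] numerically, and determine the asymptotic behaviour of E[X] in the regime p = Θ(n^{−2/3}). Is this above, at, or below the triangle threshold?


Number of potential triangles: C(185, 3) = 1038220.
Each occurs with probability p³ ≈ (0.0616)³ ≈ 2.337473e-04.
By linearity: E[X] = C(185, 3)·p³ ≈ 1038220 · 2.337473e-04 ≈ 242.6811.
Since α = 2/3 < 1, p = c/n^{2/3} ≫ 1/n is above the triangle threshold p ~ 1/n. Asymptotically E[X] ~ (c³/6)·n^{3(1−α)} = (2³/6)·n^{1} → ∞; triangles are abundant w.h.p.

E[X] ≈ 242.6811; in regime p = Θ(1/n^{2/3}) E[X] diverges (above the triangle threshold p ~ 1/n).


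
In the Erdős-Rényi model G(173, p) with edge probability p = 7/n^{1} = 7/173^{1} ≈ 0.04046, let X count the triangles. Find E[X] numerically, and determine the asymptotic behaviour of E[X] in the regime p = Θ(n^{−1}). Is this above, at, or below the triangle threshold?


Number of potential triangles: C(173, 3) = 848046.
Each occurs with probability p³ ≈ (0.04046)³ ≈ 6.624541e-05.
By linearity: E[X] = C(173, 3)·p³ ≈ 848046 · 6.624541e-05 ≈ 56.1792.
Here α = 1, so p = 7/n is exactly at the triangle threshold p ~ 1/n. Asymptotically E[X] → c³/6 = 7³/6 = 343/6 ≈ 57.1667, a bounded constant. In this regime the triangle count is asymptotically Poisson(c³/6).

E[X] ≈ 56.1792; in regime p = Θ(1/n^{1}) E[X] stays bounded (at the triangle threshold p ~ 1/n).


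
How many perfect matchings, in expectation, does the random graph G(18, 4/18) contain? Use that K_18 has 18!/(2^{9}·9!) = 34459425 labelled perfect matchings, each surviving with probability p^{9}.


K_18 has 18!/(2^{9}·9!) = 34459425 labelled perfect matchings.
For each such perfect matching H, let X_H = 1 if all 9 edges of H are present in G. Then P[X_H = 1] = p^{9} = (2/9)^{9} = 512/387420489.
Summing the indicators: E[X] = Σ_H E[X_H] = 34459425 · p^{9} = 34459425 · 512/387420489 = 217817600/4782969.
Numerically: E[X] ≈ 45.54.

E[X] = 34459425 · (2/9)^{9} = 217817600/4782969 ≈ 45.54.


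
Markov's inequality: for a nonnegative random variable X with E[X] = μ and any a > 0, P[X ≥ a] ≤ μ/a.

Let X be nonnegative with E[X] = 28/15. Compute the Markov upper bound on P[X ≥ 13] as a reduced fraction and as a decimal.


μ = E[X] = 28/15, a = 13.
Markov: P[X ≥ 13] ≤ μ/a = (28/15)/13 = 28/195.
Numerically: ≈ 0.1436.
(Since a = 13 > μ = 1.8667, the bound 28/195 is < 1 and informative.)

P[X ≥ 13] ≤ 28/195 ≈ 0.1436.


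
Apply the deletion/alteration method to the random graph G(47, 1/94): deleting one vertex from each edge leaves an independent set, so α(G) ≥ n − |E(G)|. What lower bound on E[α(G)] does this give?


E[|E(G)|] = C(47, 2)·p = 1081 · (1/94) = 23/2.
E[α(G)] ≥ n − E[|E(G)|] = 47 − 23/2 = 71/2.
Numerically: ≈ 35.500000.
(This is only a lower bound; the true E[α(G)] may be larger.)

E[α(G)] ≥ 71/2 ≈ 35.500000.


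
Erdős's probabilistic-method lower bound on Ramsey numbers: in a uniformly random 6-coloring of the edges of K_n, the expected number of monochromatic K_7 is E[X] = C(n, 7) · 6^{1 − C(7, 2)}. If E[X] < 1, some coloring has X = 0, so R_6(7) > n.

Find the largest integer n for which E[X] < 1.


We need C(n, 7) · 6^{1 − 21} < 1, i.e. C(n, 7) < 6^{21 − 1} = 3656158440062976.
Check values of n near the boundary:
  n = 567: C(567, 7) = 3601671315933933; 3601671315933933 < 3656158440062976? YES
  n = 568: C(568, 7) = 3646611956239704; 3646611956239704 < 3656158440062976? YES
  n = 569: C(569, 7) = 3692032389858348; 3692032389858348 < 3656158440062976? NO
  n = 570: C(570, 7) = 3737936877831720; 3737936877831720 < 3656158440062976? NO
The largest n with C(n, 7) < 3656158440062976 is n = 568 (where E[X] = 16882462760369/16926659444736 ≈ 0.99739). Hence R_6(7) > 568, i.e. R_6(7) ≥ 569.

Largest n = 568; hence R_6(7) > 568.


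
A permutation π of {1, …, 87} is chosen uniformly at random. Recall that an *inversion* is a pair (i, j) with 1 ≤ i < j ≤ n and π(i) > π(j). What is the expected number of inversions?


Write X = Σ X_I over the C(87, 2) = 3741 pairs i < j, with X_I the indicator of one inversion.
There are 3741 indicators.
For each fixed pair i < j, the values π(i) and π(j) are two distinct elements of {1, …, 87} in uniformly random order; by symmetry P[π(i) > π(j)] = 1/2.
By linearity: E[X] = 3741 · (1/2) = C(87, 2) · (1/2) = 3741/2 = 3741/2 ≈ 1870.50000.

E[X] = 3741/2 = 1870.50000.


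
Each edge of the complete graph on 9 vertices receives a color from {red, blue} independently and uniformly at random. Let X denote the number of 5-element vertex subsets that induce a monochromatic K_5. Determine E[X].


Let X = Σ_S X_S over the C(9, 5) = 126 subsets S of size 5, where X_S = 1 if the K_5 on S is monochromatic.
For a fixed S, the K_5 on S has C(5, 2) = 10 edges. P[all 10 edges red] = (1/2)^10, and likewise for blue, so P[monochromatic] = 2·(1/2)^10 = 2^{1 − 10} = 1/512.
Summing: E[X] = C(9, 5) · 2^{1 − 10} = 126 · 1/512 = 63/256.
Numerically: E[X] ≈ 0.24609.

E[X] = C(9,5)·2^(1−C(5,2)) = 63/256 ≈ 0.24609.


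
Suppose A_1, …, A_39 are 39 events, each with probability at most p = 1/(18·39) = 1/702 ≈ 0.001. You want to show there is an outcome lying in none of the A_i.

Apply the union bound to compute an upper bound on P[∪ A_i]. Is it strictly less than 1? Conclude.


Union bound: P[∪_{i=1}^{39} A_i] ≤ Σ_i P[A_i] ≤ 39·p = 39·(1/702) = 1/18.
Numerically: 1/18 ≈ 0.056.
Is 1/18 < 1? YES.
Since P[∪ A_i] ≤ 1/18 < 1, the complement has P[∩ A_i^c] ≥ 1 − 1/18 = 17/18 > 0, so some outcome avoids every A_i.

39·p = 1/18 ≈ 0.056; existence CERTIFIED by the union bound.


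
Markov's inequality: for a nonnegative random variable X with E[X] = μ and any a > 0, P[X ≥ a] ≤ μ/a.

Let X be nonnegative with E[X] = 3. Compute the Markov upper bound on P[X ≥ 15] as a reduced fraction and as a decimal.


μ = E[X] = 3, a = 15.
Markov: P[X ≥ 15] ≤ μ/a = (3)/15 = 1/5.
Numerically: ≈ 0.200000.
(Since a = 15 > μ = 3.000000, the bound 1/5 is < 1 and informative.)

P[X ≥ 15] ≤ 1/5 ≈ 0.200000.


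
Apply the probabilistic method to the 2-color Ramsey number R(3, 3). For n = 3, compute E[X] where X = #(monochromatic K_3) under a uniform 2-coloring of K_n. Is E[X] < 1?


E[X] = C(3, 3) · 2^{1 − 3} = 1 · 2^{−2} = 1/4.
As a reduced fraction: E[X] = 1/4 ≈ 0.2500.
Is E[X] < 1? YES.
Since E[X] < 1, there exists a 2-coloring of K_{3} with no monochromatic K_3; hence R(3, 3) > 3.

E[X] = 1/4 ≈ 0.2500; E[X] < 1, so R(3, 3) > 3.


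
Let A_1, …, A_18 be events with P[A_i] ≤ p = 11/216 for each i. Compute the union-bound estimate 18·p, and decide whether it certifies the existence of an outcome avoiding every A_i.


Union bound: P[∪_{i=1}^{18} A_i] ≤ Σ_i P[A_i] ≤ 18·p = 18·(11/216) = 11/12.
Numerically: 11/12 ≈ 0.91667.
Is 11/12 < 1? YES.
Since P[∪ A_i] ≤ 11/12 < 1, the complement has P[∩ A_i^c] ≥ 1 − 11/12 = 1/12 > 0, so some outcome avoids every A_i.

18·p = 11/12 ≈ 0.91667; existence CERTIFIED by the union bound.


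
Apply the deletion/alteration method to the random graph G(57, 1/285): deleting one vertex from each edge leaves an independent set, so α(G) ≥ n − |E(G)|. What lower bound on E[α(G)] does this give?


E[|E(G)|] = C(57, 2)·p = 1596 · (1/285) = 28/5.
E[α(G)] ≥ n − E[|E(G)|] = 57 − 28/5 = 257/5.
Numerically: ≈ 51.40000.
(This is only a lower bound; the true E[α(G)] may be larger.)

E[α(G)] ≥ 257/5 ≈ 51.40000.


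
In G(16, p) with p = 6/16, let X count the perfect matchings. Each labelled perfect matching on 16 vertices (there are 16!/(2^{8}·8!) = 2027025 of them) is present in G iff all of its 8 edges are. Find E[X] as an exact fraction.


K_16 has 16!/(2^{8}·8!) = 2027025 labelled perfect matchings.
For each such perfect matching H, let X_H = 1 if all 8 edges of H are present in G. Then P[X_H = 1] = p^{8} = (3/8)^{8} = 6561/16777216.
By linearity of expectation: E[X] = Σ_H E[X_H] = 2027025 · p^{8} = 2027025 · 6561/16777216 = 13299311025/16777216.
Numerically: E[X] ≈ 792.701.

E[X] = 2027025 · (3/8)^{8} = 13299311025/16777216 ≈ 792.701.


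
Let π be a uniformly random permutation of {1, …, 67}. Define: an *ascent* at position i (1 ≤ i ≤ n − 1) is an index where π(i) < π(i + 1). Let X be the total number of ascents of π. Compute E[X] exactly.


Write X = Σ X_I over i = 1, …, 66, with X_I the indicator of one ascent.
There are 66 indicators.
For each fixed i, the pair (π(i), π(i+1)) is a uniformly random ordered pair of distinct values from {1, …, 67}; by symmetry P[π(i) < π(i+1)] = 1/2.
By linearity: E[X] = 66 · (1/2) = (67 − 1) · (1/2) = 33 ≈ 33.00000.

E[X] = 33 = 33.00000.


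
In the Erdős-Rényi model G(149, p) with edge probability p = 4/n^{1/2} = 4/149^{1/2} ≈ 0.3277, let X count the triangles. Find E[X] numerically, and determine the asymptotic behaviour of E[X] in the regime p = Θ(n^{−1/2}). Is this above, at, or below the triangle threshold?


Number of potential triangles: C(149, 3) = 540274.
Each occurs with probability p³ ≈ (0.3277)³ ≈ 3.518849e-02.
By linearity: E[X] = C(149, 3)·p³ ≈ 540274 · 3.518849e-02 ≈ 19011.4236.
Since α = 1/2 < 1, p = c/n^{1/2} ≫ 1/n is above the triangle threshold p ~ 1/n. Asymptotically E[X] ~ (c³/6)·n^{3(1−α)} = (4³/6)·n^{1.5} → ∞; triangles are abundant w.h.p.

E[X] ≈ 19011.4236; in regime p = Θ(1/n^{1/2}) E[X] diverges (above the triangle threshold p ~ 1/n).


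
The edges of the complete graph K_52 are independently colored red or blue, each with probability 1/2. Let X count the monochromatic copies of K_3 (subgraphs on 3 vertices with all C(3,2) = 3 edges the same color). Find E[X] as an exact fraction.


Let X = Σ_S X_S over the C(52, 3) = 22100 subsets S of size 3, where X_S = 1 if the K_3 on S is monochromatic.
For a fixed S, the K_3 on S has C(3, 2) = 3 edges. P[all 3 edges red] = (1/2)^3, and likewise for blue, so P[monochromatic] = 2·(1/2)^3 = 2^{1 − 3} = 1/4.
By linearity: E[X] = C(52, 3) · 2^{1 − 3} = 22100 · 1/4 = 5525.
Numerically: E[X] ≈ 5525.000.

E[X] = C(52,3)·2^(1−C(3,2)) = 5525 ≈ 5525.000.


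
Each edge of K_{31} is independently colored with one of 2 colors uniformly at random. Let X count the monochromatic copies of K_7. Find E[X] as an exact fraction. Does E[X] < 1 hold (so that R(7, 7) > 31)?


E[X] = C(31, 7) · 2^{1 − 21} = 2629575 · 2^{−20} = 2629575/1048576.
As a reduced fraction: E[X] = 2629575/1048576 ≈ 2.50776.
Is E[X] < 1? NO.
Since E[X] ≥ 1, the first-moment bound is inconclusive at n = 31; it does NOT by itself certify R(7, 7) > 31.

E[X] = 2629575/1048576 ≈ 2.50776; E[X] ≥ 1; first-moment method inconclusive here.


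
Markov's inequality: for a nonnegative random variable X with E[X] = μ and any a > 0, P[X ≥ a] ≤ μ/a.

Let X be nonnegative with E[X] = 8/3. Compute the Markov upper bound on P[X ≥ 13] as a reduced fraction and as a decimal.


μ = E[X] = 8/3, a = 13.
Markov: P[X ≥ 13] ≤ μ/a = (8/3)/13 = 8/39.
Numerically: ≈ 0.20513.
(Since a = 13 > μ = 2.66667, the bound 8/39 is < 1 and informative.)

P[X ≥ 13] ≤ 8/39 ≈ 0.20513.


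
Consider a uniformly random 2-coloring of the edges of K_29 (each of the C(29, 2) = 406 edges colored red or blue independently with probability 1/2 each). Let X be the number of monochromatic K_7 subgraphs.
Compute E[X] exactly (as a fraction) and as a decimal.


Let X = Σ_S X_S over the C(29, 7) = 1560780 subsets S of size 7, where X_S = 1 if the K_7 on S is monochromatic.
For a fixed S, the K_7 on S has C(7, 2) = 21 edges. P[all 21 edges red] = (1/2)^21, and likewise for blue, so P[monochromatic] = 2·(1/2)^21 = 2^{1 − 21} = 1/1048576.
By linearity: E[X] = C(29, 7) · 2^{1 − 21} = 1560780 · 1/1048576 = 390195/262144.
Numerically: E[X] ≈ 1.4885.

E[X] = C(29,7)·2^(1−C(7,2)) = 390195/262144 ≈ 1.4885.


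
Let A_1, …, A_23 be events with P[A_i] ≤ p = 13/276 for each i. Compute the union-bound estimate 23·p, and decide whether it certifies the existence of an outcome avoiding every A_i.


Union bound: P[∪_{i=1}^{23} A_i] ≤ Σ_i P[A_i] ≤ 23·p = 23·(13/276) = 13/12.
Numerically: 13/12 ≈ 1.083333.
Is 13/12 < 1? NO.
Since the bound 13/12 is ≥ 1, the union bound is uninformative here; it does NOT by itself certify existence.

23·p = 13/12 ≈ 1.083333; existence NOT certified by the union bound.


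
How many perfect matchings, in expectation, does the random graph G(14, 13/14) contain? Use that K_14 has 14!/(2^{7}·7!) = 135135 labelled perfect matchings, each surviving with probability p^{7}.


K_14 has 14!/(2^{7}·7!) = 135135 labelled perfect matchings.
For each such perfect matching H, let X_H = 1 if all 7 edges of H are present in G. Then P[X_H = 1] = p^{7} = (13/14)^{7} = 62748517/105413504.
By linearity: E[X] = Σ_H E[X_H] = 135135 · p^{7} = 135135 · 62748517/105413504 = 1211360120685/15059072.
Numerically: E[X] ≈ 8.04e+04.

E[X] = 135135 · (13/14)^{7} = 1211360120685/15059072 ≈ 8.04e+04.


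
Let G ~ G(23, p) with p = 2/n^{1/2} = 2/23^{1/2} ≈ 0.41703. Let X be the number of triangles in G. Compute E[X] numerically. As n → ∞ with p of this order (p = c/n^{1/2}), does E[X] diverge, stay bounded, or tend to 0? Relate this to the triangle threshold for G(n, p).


Number of potential triangles: C(23, 3) = 1771.
Each occurs with probability p³ ≈ (0.41703)³ ≈ 7.2526753e-02.
By linearity: E[X] = C(23, 3)·p³ ≈ 1771 · 7.2526753e-02 ≈ 128.44488.
Since α = 1/2 < 1, p = c/n^{1/2} ≫ 1/n is above the triangle threshold p ~ 1/n. Asymptotically E[X] ~ (c³/6)·n^{3(1−α)} = (2³/6)·n^{1.5} → ∞; triangles are abundant w.h.p.

E[X] ≈ 128.44488; in regime p = Θ(1/n^{1/2}) E[X] diverges (above the triangle threshold p ~ 1/n).


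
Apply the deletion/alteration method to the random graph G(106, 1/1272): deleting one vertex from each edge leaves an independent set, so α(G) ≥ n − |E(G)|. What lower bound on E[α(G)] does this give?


E[|E(G)|] = C(106, 2)·p = 5565 · (1/1272) = 35/8.
E[α(G)] ≥ n − E[|E(G)|] = 106 − 35/8 = 813/8.
Numerically: ≈ 101.6250.
(This is only a lower bound; the true E[α(G)] may be larger.)

E[α(G)] ≥ 813/8 ≈ 101.6250.


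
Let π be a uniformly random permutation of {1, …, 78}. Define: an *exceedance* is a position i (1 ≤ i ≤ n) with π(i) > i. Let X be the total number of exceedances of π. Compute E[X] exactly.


Write X = Σ_{i=1}^{78} X_i, where X_i = 1_{π(i) > i}.
For each fixed i, π(i) is uniform over {1, …, 78} (marginal of a uniform permutation), so P[π(i) > i] = (n − i)/n. Summing: Σ_{i=1}^{78} (n − i)/n = (0 + 1 + … + 77)/78 = 78(78 − 1)/(2·78) = (78 − 1)/2.
Hence E[X] = Σ_{i=1}^{78} (78 − i)/78 = 77/2 ≈ 38.500.

E[X] = 77/2 = 38.500.


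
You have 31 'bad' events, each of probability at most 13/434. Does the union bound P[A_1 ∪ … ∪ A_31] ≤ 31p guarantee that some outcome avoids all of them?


Union bound: P[∪_{i=1}^{31} A_i] ≤ Σ_i P[A_i] ≤ 31·p = 31·(13/434) = 13/14.
Numerically: 13/14 ≈ 0.9285714.
Is 13/14 < 1? YES.
Since P[∪ A_i] ≤ 13/14 < 1, the complement has P[∩ A_i^c] ≥ 1 − 13/14 = 1/14 > 0, so some outcome avoids every A_i.

31·p = 13/14 ≈ 0.9285714; existence CERTIFIED by the union bound.


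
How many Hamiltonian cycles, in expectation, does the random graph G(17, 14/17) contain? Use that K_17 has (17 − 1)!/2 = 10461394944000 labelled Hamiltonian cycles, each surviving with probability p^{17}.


K_17 has (17 − 1)!/2 = 10461394944000 labelled Hamiltonian cycles.
For each such Hamiltonian cycle H, let X_H = 1 if all 17 edges of H are present in G. Then P[X_H = 1] = p^{17} = (14/17)^{17} = 30491346729331195904/827240261886336764177.
Summing the indicators: E[X] = Σ_H E[X_H] = 10461394944000 · p^{17} = 10461394944000 · 30491346729331195904/827240261886336764177 = 318982020509976309331579109376000/827240261886336764177.
Numerically: E[X] ≈ 3.856e+11.

E[X] = 10461394944000 · (14/17)^{17} = 318982020509976309331579109376000/827240261886336764177 ≈ 3.856e+11.


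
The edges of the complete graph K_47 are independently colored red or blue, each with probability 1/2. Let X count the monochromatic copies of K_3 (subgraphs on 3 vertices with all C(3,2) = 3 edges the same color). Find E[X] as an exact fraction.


Let X = Σ_S X_S over the C(47, 3) = 16215 subsets S of size 3, where X_S = 1 if the K_3 on S is monochromatic.
For a fixed S, the K_3 on S has C(3, 2) = 3 edges. P[all 3 edges red] = (1/2)^3, and likewise for blue, so P[monochromatic] = 2·(1/2)^3 = 2^{1 − 3} = 1/4.
By linearity of expectation: E[X] = C(47, 3) · 2^{1 − 3} = 16215 · 1/4 = 16215/4.
Numerically: E[X] ≈ 4053.75000.

E[X] = C(47,3)·2^(1−C(3,2)) = 16215/4 ≈ 4053.75000.


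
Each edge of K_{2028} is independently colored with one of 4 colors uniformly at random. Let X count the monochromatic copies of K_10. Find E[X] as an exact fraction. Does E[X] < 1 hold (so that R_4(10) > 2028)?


E[X] = C(2028, 10) · 4^{1 − 45} = 317149973285521499299300410 · 4^{−44} = 317149973285521499299300410/309485009821345068724781056.
As a reduced fraction: E[X] = 158574986642760749649650205/154742504910672534362390528 ≈ 1.025.
Is E[X] < 1? NO.
Since E[X] ≥ 1, the first-moment bound is inconclusive at n = 2028; it does NOT by itself certify R_4(10) > 2028.

E[X] = 158574986642760749649650205/154742504910672534362390528 ≈ 1.025; E[X] ≥ 1; first-moment method inconclusive here.


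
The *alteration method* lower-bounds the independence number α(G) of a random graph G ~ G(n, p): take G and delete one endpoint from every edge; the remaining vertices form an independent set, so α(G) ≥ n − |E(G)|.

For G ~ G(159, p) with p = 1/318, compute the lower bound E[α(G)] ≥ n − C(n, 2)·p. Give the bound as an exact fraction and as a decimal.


E[|E(G)|] = C(159, 2)·p = 12561 · (1/318) = 79/2.
E[α(G)] ≥ n − E[|E(G)|] = 159 − 79/2 = 239/2.
Numerically: ≈ 119.5000.
(This is only a lower bound; the true E[α(G)] may be larger.)

E[α(G)] ≥ 239/2 ≈ 119.5000.


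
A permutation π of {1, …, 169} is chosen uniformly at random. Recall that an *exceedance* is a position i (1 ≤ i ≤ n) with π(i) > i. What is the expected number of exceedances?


Write X = Σ_{i=1}^{169} X_i, where X_i = 1_{π(i) > i}.
For each fixed i, π(i) is uniform over {1, …, 169} (marginal of a uniform permutation), so P[π(i) > i] = (n − i)/n. Summing: Σ_{i=1}^{169} (n − i)/n = (0 + 1 + … + 168)/169 = 169(169 − 1)/(2·169) = (169 − 1)/2.
Hence E[X] = Σ_{i=1}^{169} (169 − i)/169 = 84 ≈ 84.0000.

E[X] = 84 = 84.0000.


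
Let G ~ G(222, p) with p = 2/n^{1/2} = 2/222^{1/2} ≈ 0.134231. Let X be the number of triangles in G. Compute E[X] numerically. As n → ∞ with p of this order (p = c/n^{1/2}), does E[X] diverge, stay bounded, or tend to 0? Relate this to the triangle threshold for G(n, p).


Number of potential triangles: C(222, 3) = 1798940.
Each occurs with probability p³ ≈ (0.134231)³ ≈ 2.41858038e-03.
By linearity: E[X] = C(222, 3)·p³ ≈ 1798940 · 2.41858038e-03 ≈ 4350.880987.
Since α = 1/2 < 1, p = c/n^{1/2} ≫ 1/n is above the triangle threshold p ~ 1/n. Asymptotically E[X] ~ (c³/6)·n^{3(1−α)} = (2³/6)·n^{1.5} → ∞; triangles are abundant w.h.p.

E[X] ≈ 4350.880987; in regime p = Θ(1/n^{1/2}) E[X] diverges (above the triangle threshold p ~ 1/n).


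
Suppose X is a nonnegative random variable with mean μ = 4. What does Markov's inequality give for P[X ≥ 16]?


μ = E[X] = 4, a = 16.
Markov: P[X ≥ 16] ≤ μ/a = (4)/16 = 1/4.
Numerically: ≈ 0.250000.
(Since a = 16 > μ = 4.000000, the bound 1/4 is < 1 and informative.)

P[X ≥ 16] ≤ 1/4 ≈ 0.250000.


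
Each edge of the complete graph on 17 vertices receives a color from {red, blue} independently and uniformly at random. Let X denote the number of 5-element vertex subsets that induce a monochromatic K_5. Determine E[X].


Let X = Σ_S X_S over the C(17, 5) = 6188 subsets S of size 5, where X_S = 1 if the K_5 on S is monochromatic.
For a fixed S, the K_5 on S has C(5, 2) = 10 edges. P[all 10 edges red] = (1/2)^10, and likewise for blue, so P[monochromatic] = 2·(1/2)^10 = 2^{1 − 10} = 1/512.
Summing: E[X] = C(17, 5) · 2^{1 − 10} = 6188 · 1/512 = 1547/128.
Numerically: E[X] ≈ 12.0859.

E[X] = C(17,5)·2^(1−C(5,2)) = 1547/128 ≈ 12.0859.


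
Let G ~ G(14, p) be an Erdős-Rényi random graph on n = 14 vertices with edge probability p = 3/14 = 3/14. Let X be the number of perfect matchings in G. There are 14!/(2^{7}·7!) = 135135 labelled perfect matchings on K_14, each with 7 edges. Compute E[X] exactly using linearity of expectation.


K_14 has 14!/(2^{7}·7!) = 135135 labelled perfect matchings.
For each such perfect matching H, let X_H = 1 if all 7 edges of H are present in G. Then P[X_H = 1] = p^{7} = (3/14)^{7} = 2187/105413504.
By linearity of expectation: E[X] = Σ_H E[X_H] = 135135 · p^{7} = 135135 · 2187/105413504 = 42220035/15059072.
Numerically: E[X] ≈ 2.804.

E[X] = 135135 · (3/14)^{7} = 42220035/15059072 ≈ 2.804.


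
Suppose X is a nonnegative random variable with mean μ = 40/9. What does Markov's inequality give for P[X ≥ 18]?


μ = E[X] = 40/9, a = 18.
Markov: P[X ≥ 18] ≤ μ/a = (40/9)/18 = 20/81.
Numerically: ≈ 0.2469.
(Since a = 18 > μ = 4.4444, the bound 20/81 is < 1 and informative.)

P[X ≥ 18] ≤ 20/81 ≈ 0.2469.


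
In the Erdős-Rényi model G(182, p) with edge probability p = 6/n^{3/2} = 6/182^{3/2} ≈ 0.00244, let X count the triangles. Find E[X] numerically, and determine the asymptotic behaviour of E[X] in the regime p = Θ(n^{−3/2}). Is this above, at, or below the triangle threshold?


Number of potential triangles: C(182, 3) = 988260.
Each occurs with probability p³ ≈ (0.00244)³ ≈ 1.45926e-08.
By linearity: E[X] = C(182, 3)·p³ ≈ 988260 · 1.45926e-08 ≈ 0.014.
Since α = 3/2 > 1, p = c/n^{3/2} = o(1/n) is below the triangle threshold p ~ 1/n. Asymptotically E[X] ~ (c³/6)·n^{3(1−α)} = (6³/6)·n^{-1.5} → 0, so by Markov's inequality G has no triangles w.h.p.

E[X] ≈ 0.014; in regime p = Θ(1/n^{3/2}) E[X] tends to 0 (below the triangle threshold p ~ 1/n).


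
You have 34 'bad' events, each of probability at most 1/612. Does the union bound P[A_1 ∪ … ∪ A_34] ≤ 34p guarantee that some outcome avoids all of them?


Union bound: P[∪_{i=1}^{34} A_i] ≤ Σ_i P[A_i] ≤ 34·p = 34·(1/612) = 1/18.
Numerically: 1/18 ≈ 0.0555556.
Is 1/18 < 1? YES.
Since P[∪ A_i] ≤ 1/18 < 1, the complement has P[∩ A_i^c] ≥ 1 − 1/18 = 17/18 > 0, so some outcome avoids every A_i.

34·p = 1/18 ≈ 0.0555556; existence CERTIFIED by the union bound.


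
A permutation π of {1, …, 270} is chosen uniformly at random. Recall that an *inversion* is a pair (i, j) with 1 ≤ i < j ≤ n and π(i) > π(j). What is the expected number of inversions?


Write X = Σ X_I over the C(270, 2) = 36315 pairs i < j, with X_I the indicator of one inversion.
There are 36315 indicators.
For each fixed pair i < j, the values π(i) and π(j) are two distinct elements of {1, …, 270} in uniformly random order; by symmetry P[π(i) > π(j)] = 1/2.
By linearity: E[X] = 36315 · (1/2) = C(270, 2) · (1/2) = 36315/2 = 36315/2 ≈ 18157.5000.

E[X] = 36315/2 = 18157.5000.


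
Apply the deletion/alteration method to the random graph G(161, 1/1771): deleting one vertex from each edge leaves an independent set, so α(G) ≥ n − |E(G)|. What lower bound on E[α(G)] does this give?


E[|E(G)|] = C(161, 2)·p = 12880 · (1/1771) = 80/11.
E[α(G)] ≥ n − E[|E(G)|] = 161 − 80/11 = 1691/11.
Numerically: ≈ 153.727273.
(This is only a lower bound; the true E[α(G)] may be larger.)

E[α(G)] ≥ 1691/11 ≈ 153.727273.


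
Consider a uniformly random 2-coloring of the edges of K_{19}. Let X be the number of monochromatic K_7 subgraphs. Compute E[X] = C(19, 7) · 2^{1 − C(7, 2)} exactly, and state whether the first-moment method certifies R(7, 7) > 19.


E[X] = C(19, 7) · 2^{1 − 21} = 50388 · 2^{−20} = 50388/1048576.
As a reduced fraction: E[X] = 12597/262144 ≈ 0.04805.
Is E[X] < 1? YES.
Since E[X] < 1, there exists a 2-coloring of K_{19} with no monochromatic K_7; hence R(7, 7) > 19.

E[X] = 12597/262144 ≈ 0.04805; E[X] < 1, so R(7, 7) > 19.


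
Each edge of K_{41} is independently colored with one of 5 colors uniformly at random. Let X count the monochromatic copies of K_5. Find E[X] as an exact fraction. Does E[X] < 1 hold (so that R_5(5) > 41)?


E[X] = C(41, 5) · 5^{1 − 10} = 749398 · 5^{−9} = 749398/1953125.
As a reduced fraction: E[X] = 749398/1953125 ≈ 0.3837.
Is E[X] < 1? YES.
Since E[X] < 1, there exists a 5-coloring of K_{41} with no monochromatic K_5; hence R_5(5) > 41.

E[X] = 749398/1953125 ≈ 0.3837; E[X] < 1, so R_5(5) > 41.


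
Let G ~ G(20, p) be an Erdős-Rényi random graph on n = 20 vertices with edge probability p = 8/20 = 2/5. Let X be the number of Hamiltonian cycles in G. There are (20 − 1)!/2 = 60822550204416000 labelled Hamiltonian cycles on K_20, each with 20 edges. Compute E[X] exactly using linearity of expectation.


K_20 has (20 − 1)!/2 = 60822550204416000 labelled Hamiltonian cycles.
For each such Hamiltonian cycle H, let X_H = 1 if all 20 edges of H are present in G. Then P[X_H = 1] = p^{20} = (2/5)^{20} = 1048576/95367431640625.
By linearity: E[X] = Σ_H E[X_H] = 60822550204416000 · p^{20} = 60822550204416000 · 1048576/95367431640625 = 510216531225165692928/762939453125.
Numerically: E[X] ≈ 6.68751e+08.

E[X] = 60822550204416000 · (2/5)^{20} = 510216531225165692928/762939453125 ≈ 6.68751e+08.


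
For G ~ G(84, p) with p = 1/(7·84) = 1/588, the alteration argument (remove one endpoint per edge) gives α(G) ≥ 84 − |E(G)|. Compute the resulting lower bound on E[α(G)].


E[|E(G)|] = C(84, 2)·p = 3486 · (1/588) = 83/14.
E[α(G)] ≥ n − E[|E(G)|] = 84 − 83/14 = 1093/14.
Numerically: ≈ 78.0714.
(This is only a lower bound; the true E[α(G)] may be larger.)

E[α(G)] ≥ 1093/14 ≈ 78.0714.


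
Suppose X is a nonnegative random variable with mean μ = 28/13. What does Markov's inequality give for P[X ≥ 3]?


μ = E[X] = 28/13, a = 3.
Markov: P[X ≥ 3] ≤ μ/a = (28/13)/3 = 28/39.
Numerically: ≈ 0.7179.
(Since a = 3 > μ = 2.1538, the bound 28/39 is < 1 and informative.)

P[X ≥ 3] ≤ 28/39 ≈ 0.7179.


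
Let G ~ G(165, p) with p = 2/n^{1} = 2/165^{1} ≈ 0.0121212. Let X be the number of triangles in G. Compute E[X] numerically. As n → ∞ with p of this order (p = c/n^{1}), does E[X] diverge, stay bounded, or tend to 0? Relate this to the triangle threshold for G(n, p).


Number of potential triangles: C(165, 3) = 735130.
Each occurs with probability p³ ≈ (0.0121212)³ ≈ 1.78089434e-06.
By linearity: E[X] = C(165, 3)·p³ ≈ 735130 · 1.78089434e-06 ≈ 1.309189.
Here α = 1, so p = 2/n is exactly at the triangle threshold p ~ 1/n. Asymptotically E[X] → c³/6 = 2³/6 = 4/3 ≈ 1.333333, a bounded constant. In this regime the triangle count is asymptotically Poisson(c³/6).

E[X] ≈ 1.309189; in regime p = Θ(1/n^{1}) E[X] stays bounded (at the triangle threshold p ~ 1/n).


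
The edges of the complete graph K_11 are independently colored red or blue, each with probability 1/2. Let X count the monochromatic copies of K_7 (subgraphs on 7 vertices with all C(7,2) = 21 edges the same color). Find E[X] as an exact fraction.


Let X = Σ_S X_S over the C(11, 7) = 330 subsets S of size 7, where X_S = 1 if the K_7 on S is monochromatic.
For a fixed S, the K_7 on S has C(7, 2) = 21 edges. P[all 21 edges red] = (1/2)^21, and likewise for blue, so P[monochromatic] = 2·(1/2)^21 = 2^{1 − 21} = 1/1048576.
By linearity: E[X] = C(11, 7) · 2^{1 − 21} = 330 · 1/1048576 = 165/524288.
Numerically: E[X] ≈ 0.000.

E[X] = C(11,7)·2^(1−C(7,2)) = 165/524288 ≈ 0.000.


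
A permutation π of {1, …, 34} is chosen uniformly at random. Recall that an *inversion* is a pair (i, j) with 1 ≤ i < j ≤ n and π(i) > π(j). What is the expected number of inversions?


Write X = Σ X_I over the C(34, 2) = 561 pairs i < j, with X_I the indicator of one inversion.
There are 561 indicators.
For each fixed pair i < j, the values π(i) and π(j) are two distinct elements of {1, …, 34} in uniformly random order; by symmetry P[π(i) > π(j)] = 1/2.
By linearity: E[X] = 561 · (1/2) = C(34, 2) · (1/2) = 561/2 = 561/2 ≈ 280.500.

E[X] = 561/2 = 280.500.


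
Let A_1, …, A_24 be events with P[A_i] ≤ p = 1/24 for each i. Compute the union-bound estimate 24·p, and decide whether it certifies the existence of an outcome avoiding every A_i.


Union bound: P[∪_{i=1}^{24} A_i] ≤ Σ_i P[A_i] ≤ 24·p = 24·(1/24) = 1.
Numerically: 1 ≈ 1.00000.
Is 1 < 1? NO.
Since the bound 1 is ≥ 1, the union bound is uninformative here; it does NOT by itself certify existence.

24·p = 1 ≈ 1.00000; existence NOT certified by the union bound.


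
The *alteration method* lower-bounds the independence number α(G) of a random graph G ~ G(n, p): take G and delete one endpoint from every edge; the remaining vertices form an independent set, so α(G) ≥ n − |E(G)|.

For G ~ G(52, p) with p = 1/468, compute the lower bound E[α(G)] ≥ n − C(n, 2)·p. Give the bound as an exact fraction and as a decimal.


E[|E(G)|] = C(52, 2)·p = 1326 · (1/468) = 17/6.
E[α(G)] ≥ n − E[|E(G)|] = 52 − 17/6 = 295/6.
Numerically: ≈ 49.167.
(This is only a lower bound; the true E[α(G)] may be larger.)

E[α(G)] ≥ 295/6 ≈ 49.167.


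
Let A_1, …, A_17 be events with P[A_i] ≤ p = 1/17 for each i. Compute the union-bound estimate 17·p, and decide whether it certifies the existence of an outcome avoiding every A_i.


Union bound: P[∪_{i=1}^{17} A_i] ≤ Σ_i P[A_i] ≤ 17·p = 17·(1/17) = 1.
Numerically: 1 ≈ 1.00000.
Is 1 < 1? NO.
Since the bound 1 is ≥ 1, the union bound is uninformative here; it does NOT by itself certify existence.

17·p = 1 ≈ 1.00000; existence NOT certified by the union bound.


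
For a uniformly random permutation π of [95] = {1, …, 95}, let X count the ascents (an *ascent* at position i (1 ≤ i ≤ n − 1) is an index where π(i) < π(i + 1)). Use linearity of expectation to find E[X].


Write X = Σ X_I over i = 1, …, 94, with X_I the indicator of one ascent.
There are 94 indicators.
For each fixed i, the pair (π(i), π(i+1)) is a uniformly random ordered pair of distinct values from {1, …, 95}; by symmetry P[π(i) < π(i+1)] = 1/2.
By linearity: E[X] = 94 · (1/2) = (95 − 1) · (1/2) = 47 ≈ 47.0000.

E[X] = 47 = 47.0000.


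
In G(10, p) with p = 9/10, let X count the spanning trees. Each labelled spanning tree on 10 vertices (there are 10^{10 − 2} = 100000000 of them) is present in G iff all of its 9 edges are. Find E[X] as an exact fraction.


K_10 has 10^{10 − 2} = 100000000 labelled spanning trees.
For each such spanning tree H, let X_H = 1 if all 9 edges of H are present in G. Then P[X_H = 1] = p^{9} = (9/10)^{9} = 387420489/1000000000.
Summing the indicators: E[X] = Σ_H E[X_H] = 100000000 · p^{9} = 100000000 · 387420489/1000000000 = 387420489/10.
Numerically: E[X] ≈ 3.874e+07.

E[X] = 100000000 · (9/10)^{9} = 387420489/10 ≈ 3.874e+07.


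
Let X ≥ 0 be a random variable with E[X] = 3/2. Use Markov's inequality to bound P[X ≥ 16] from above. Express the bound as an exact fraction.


μ = E[X] = 3/2, a = 16.
Markov: P[X ≥ 16] ≤ μ/a = (3/2)/16 = 3/32.
Numerically: ≈ 0.0938.
(Since a = 16 > μ = 1.5000, the bound 3/32 is < 1 and informative.)

P[X ≥ 16] ≤ 3/32 ≈ 0.0938.


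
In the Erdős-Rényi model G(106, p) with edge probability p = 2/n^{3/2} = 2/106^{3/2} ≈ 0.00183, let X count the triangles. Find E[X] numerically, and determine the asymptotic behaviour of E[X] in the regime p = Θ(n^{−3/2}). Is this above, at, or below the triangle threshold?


Number of potential triangles: C(106, 3) = 192920.
Each occurs with probability p³ ≈ (0.00183)³ ≈ 6.15480e-09.
By linearity: E[X] = C(106, 3)·p³ ≈ 192920 · 6.15480e-09 ≈ 0.001.
Since α = 3/2 > 1, p = c/n^{3/2} = o(1/n) is below the triangle threshold p ~ 1/n. Asymptotically E[X] ~ (c³/6)·n^{3(1−α)} = (2³/6)·n^{-1.5} → 0, so by Markov's inequality G has no triangles w.h.p.

E[X] ≈ 0.001; in regime p = Θ(1/n^{3/2}) E[X] tends to 0 (below the triangle threshold p ~ 1/n).


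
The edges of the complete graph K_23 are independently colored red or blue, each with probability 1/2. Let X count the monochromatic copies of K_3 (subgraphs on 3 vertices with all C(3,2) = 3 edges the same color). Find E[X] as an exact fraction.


Let X = Σ_S X_S over the C(23, 3) = 1771 subsets S of size 3, where X_S = 1 if the K_3 on S is monochromatic.
For a fixed S, the K_3 on S has C(3, 2) = 3 edges. P[all 3 edges red] = (1/2)^3, and likewise for blue, so P[monochromatic] = 2·(1/2)^3 = 2^{1 − 3} = 1/4.
Summing: E[X] = C(23, 3) · 2^{1 − 3} = 1771 · 1/4 = 1771/4.
Numerically: E[X] ≈ 442.75000.

E[X] = C(23,3)·2^(1−C(3,2)) = 1771/4 ≈ 442.75000.


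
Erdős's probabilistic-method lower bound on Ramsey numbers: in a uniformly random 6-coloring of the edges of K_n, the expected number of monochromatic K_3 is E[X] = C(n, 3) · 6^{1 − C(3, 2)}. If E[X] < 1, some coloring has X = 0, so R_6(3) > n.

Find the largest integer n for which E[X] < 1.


We need C(n, 3) · 6^{1 − 3} < 1, i.e. C(n, 3) < 6^{3 − 1} = 36.
Check values of n near the boundary:
  n = 3: C(3, 3) = 1; 1 < 36? YES
  n = 4: C(4, 3) = 4; 4 < 36? YES
  n = 5: C(5, 3) = 10; 10 < 36? YES
  n = 6: C(6, 3) = 20; 20 < 36? YES
  n = 7: C(7, 3) = 35; 35 < 36? YES
  n = 8: C(8, 3) = 56; 56 < 36? NO
The largest n with C(n, 3) < 36 is n = 7 (where E[X] = 35/36 ≈ 0.9722222). Hence R_6(3) > 7, i.e. R_6(3) ≥ 8.

Largest n = 7; hence R_6(3) > 7.


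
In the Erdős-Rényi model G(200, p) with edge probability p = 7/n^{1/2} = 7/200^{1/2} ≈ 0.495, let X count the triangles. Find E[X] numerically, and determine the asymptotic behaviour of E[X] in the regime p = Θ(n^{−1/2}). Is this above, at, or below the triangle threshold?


Number of potential triangles: C(200, 3) = 1313400.
Each occurs with probability p³ ≈ (0.495)³ ≈ 1.21269e-01.
By linearity: E[X] = C(200, 3)·p³ ≈ 1313400 · 1.21269e-01 ≈ 159274.459.
Since α = 1/2 < 1, p = c/n^{1/2} ≫ 1/n is above the triangle threshold p ~ 1/n. Asymptotically E[X] ~ (c³/6)·n^{3(1−α)} = (7³/6)·n^{1.5} → ∞; triangles are abundant w.h.p.

E[X] ≈ 159274.459; in regime p = Θ(1/n^{1/2}) E[X] diverges (above the triangle threshold p ~ 1/n).


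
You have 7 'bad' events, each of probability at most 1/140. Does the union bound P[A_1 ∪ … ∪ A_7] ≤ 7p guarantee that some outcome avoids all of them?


Union bound: P[∪_{i=1}^{7} A_i] ≤ Σ_i P[A_i] ≤ 7·p = 7·(1/140) = 1/20.
Numerically: 1/20 ≈ 0.0500.
Is 1/20 < 1? YES.
Since P[∪ A_i] ≤ 1/20 < 1, the complement has P[∩ A_i^c] ≥ 1 − 1/20 = 19/20 > 0, so some outcome avoids every A_i.

7·p = 1/20 ≈ 0.0500; existence CERTIFIED by the union bound.


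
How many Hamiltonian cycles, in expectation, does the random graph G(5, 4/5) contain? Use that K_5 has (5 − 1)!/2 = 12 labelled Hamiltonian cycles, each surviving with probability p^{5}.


K_5 has (5 − 1)!/2 = 12 labelled Hamiltonian cycles.
For each such Hamiltonian cycle H, let X_H = 1 if all 5 edges of H are present in G. Then P[X_H = 1] = p^{5} = (4/5)^{5} = 1024/3125.
By linearity: E[X] = Σ_H E[X_H] = 12 · p^{5} = 12 · 1024/3125 = 12288/3125.
Numerically: E[X] ≈ 3.9322.

E[X] = 12 · (4/5)^{5} = 12288/3125 ≈ 3.9322.


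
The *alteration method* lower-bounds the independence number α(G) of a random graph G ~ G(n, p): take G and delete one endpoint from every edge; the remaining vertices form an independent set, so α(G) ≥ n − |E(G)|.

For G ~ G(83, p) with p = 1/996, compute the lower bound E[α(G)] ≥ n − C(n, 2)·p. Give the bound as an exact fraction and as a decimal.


E[|E(G)|] = C(83, 2)·p = 3403 · (1/996) = 41/12.
E[α(G)] ≥ n − E[|E(G)|] = 83 − 41/12 = 955/12.
Numerically: ≈ 79.583333.
(This is only a lower bound; the true E[α(G)] may be larger.)

E[α(G)] ≥ 955/12 ≈ 79.583333.


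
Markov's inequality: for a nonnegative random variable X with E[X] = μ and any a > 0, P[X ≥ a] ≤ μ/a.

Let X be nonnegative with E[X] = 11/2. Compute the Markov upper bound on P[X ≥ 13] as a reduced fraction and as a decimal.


μ = E[X] = 11/2, a = 13.
Markov: P[X ≥ 13] ≤ μ/a = (11/2)/13 = 11/26.
Numerically: ≈ 0.423.
(Since a = 13 > μ = 5.500, the bound 11/26 is < 1 and informative.)

P[X ≥ 13] ≤ 11/26 ≈ 0.423.
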